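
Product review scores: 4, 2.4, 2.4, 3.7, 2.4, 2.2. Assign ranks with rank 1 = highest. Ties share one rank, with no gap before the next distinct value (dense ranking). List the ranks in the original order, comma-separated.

1, 3, 3, 2, 3, 4

Sorted (descending): 4, 3.7, 2.4, 2.4, 2.4, 2.2
The 3 values of 2.4 share dense rank 3.
Remaining distinct values take the next consecutive integers.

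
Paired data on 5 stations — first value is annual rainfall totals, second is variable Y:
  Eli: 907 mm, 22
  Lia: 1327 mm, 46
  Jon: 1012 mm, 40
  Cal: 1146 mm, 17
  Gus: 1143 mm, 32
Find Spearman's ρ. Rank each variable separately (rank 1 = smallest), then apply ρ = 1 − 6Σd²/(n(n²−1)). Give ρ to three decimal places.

0.300

Ranks of variable 1: 1, 5, 2, 4, 3
Ranks of variable 2: 2, 5, 4, 1, 3
d = r₁ − r₂: -1, 0, -2, 3, 0
d²: 1, 0, 4, 9, 0; Σd² = 14
ρ = 1 − 6·14/(5·24) = 1 − 84/120 = 0.300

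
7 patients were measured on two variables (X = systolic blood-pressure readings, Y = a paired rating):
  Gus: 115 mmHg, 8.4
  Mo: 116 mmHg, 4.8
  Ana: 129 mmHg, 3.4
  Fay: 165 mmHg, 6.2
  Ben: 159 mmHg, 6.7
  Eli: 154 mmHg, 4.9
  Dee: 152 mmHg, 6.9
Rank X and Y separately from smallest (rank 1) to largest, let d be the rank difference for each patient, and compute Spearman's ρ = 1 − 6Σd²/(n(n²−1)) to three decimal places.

Ranks of variable 1: 1, 2, 3, 7, 6, 5, 4
Ranks of variable 2: 7, 2, 1, 4, 5, 3, 6
d = r₁ − r₂: -6, 0, 2, 3, 1, 2, -2
d²: 36, 0, 4, 9, 1, 4, 4; Σd² = 58
ρ = 1 − 6·58/(7·48) = 1 − 348/336 = -0.036

-0.036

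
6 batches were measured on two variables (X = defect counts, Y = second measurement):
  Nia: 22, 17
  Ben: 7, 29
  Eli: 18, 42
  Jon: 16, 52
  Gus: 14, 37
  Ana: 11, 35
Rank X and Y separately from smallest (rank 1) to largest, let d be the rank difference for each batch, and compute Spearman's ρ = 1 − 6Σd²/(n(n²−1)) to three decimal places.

0.086

Ranks of variable 1: 6, 1, 5, 4, 3, 2
Ranks of variable 2: 1, 2, 5, 6, 4, 3
d = r₁ − r₂: 5, -1, 0, -2, -1, -1
d²: 25, 1, 0, 4, 1, 1; Σd² = 32
ρ = 1 − 6·32/(6·35) = 1 − 192/210 = 0.086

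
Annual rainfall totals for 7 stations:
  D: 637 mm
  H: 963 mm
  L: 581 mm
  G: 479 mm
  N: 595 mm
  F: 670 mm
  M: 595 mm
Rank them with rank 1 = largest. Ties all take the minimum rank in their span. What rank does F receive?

Sorted (descending): 963, 670, 637, 595, 595, 581, 479
The 2 values of 595 occupy positions 4–5 → each gets rank 4.
F has value 670 mm → rank 2.

2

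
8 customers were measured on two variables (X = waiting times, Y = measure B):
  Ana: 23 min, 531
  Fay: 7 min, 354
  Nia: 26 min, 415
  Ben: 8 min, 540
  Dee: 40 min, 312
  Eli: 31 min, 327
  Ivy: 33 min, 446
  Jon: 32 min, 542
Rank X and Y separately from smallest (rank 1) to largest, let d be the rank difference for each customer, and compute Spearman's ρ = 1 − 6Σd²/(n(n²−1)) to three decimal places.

-0.238

Ranks of variable 1: 3, 1, 4, 2, 8, 5, 7, 6
Ranks of variable 2: 6, 3, 4, 7, 1, 2, 5, 8
d = r₁ − r₂: -3, -2, 0, -5, 7, 3, 2, -2
d²: 9, 4, 0, 25, 49, 9, 4, 4; Σd² = 104
ρ = 1 − 6·104/(8·63) = 1 − 624/504 = -0.238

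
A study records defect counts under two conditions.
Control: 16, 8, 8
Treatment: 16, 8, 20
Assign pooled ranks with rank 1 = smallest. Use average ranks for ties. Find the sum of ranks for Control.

8.5

Sorted (ascending): 8, 8, 8, 16, 16, 20
The 3 values of 8 occupy positions 1–3 → average rank 2.
The 2 values of 16 occupy positions 4–5 → average rank (4+5)/2 = 4.5.
Control values → pooled ranks: 16→4.5, 8→2, 8→2
Rank sum = 4.5 + 2 + 2 = 8.5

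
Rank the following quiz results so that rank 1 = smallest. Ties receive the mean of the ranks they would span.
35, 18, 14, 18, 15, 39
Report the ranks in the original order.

Sorted (ascending): 14, 15, 18, 18, 35, 39
The 2 values of 18 occupy positions 3–4 → average rank (3+4)/2 = 3.5.

5, 3.5, 1, 3.5, 2, 6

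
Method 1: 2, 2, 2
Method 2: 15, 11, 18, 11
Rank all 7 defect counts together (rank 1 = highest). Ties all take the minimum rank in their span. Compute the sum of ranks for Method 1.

15

Sorted (descending): 18, 15, 11, 11, 2, 2, 2
The 2 values of 11 occupy positions 3–4 → each gets rank 3.
The 3 values of 2 occupy positions 5–7 → each gets rank 5.
Method 1 values → pooled ranks: 2→5, 2→5, 2→5
Rank sum = 5 + 5 + 5 = 15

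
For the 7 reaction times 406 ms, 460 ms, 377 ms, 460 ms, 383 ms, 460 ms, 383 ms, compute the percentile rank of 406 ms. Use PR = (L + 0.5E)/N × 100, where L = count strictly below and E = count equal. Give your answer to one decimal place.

N = 7.
Strictly below 406: 3. Equal to 406: 1.
PR = (3 + 0.5·1)/7 × 100 = 50.0

50.0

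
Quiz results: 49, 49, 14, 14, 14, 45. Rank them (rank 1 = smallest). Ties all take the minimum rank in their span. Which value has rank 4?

Sorted (ascending): 14, 14, 14, 45, 49, 49
The 3 values of 14 occupy positions 1–3 → each gets rank 1.
The 2 values of 49 occupy positions 5–6 → each gets rank 5.
Rank 4 → value 45.

45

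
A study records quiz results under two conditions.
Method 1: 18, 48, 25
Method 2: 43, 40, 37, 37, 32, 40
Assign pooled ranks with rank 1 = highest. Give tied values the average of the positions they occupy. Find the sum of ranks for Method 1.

18

Sorted (descending): 48, 43, 40, 40, 37, 37, 32, 25, 18
The 2 values of 40 occupy positions 3–4 → average rank (3+4)/2 = 3.5.
The 2 values of 37 occupy positions 5–6 → average rank (5+6)/2 = 5.5.
Method 1 values → pooled ranks: 18→9, 48→1, 25→8
Rank sum = 9 + 1 + 8 = 18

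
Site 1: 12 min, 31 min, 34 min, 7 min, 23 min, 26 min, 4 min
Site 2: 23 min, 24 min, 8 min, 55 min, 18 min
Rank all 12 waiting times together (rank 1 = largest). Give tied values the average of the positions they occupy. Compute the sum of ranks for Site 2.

30.5

Sorted (descending): 55, 34, 31, 26, 24, 23, 23, 18, 12, 8, 7, 4
The 2 values of 23 occupy positions 6–7 → average rank (6+7)/2 = 6.5.
Site 2 values → pooled ranks: 23→6.5, 24→5, 8→10, 55→1, 18→8
Rank sum = 6.5 + 5 + 10 + 1 + 8 = 30.5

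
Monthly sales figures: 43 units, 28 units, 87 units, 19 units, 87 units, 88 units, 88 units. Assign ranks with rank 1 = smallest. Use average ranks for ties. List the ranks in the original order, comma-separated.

3, 2, 4.5, 1, 4.5, 6.5, 6.5

Sorted (ascending): 19, 28, 43, 87, 87, 88, 88
The 2 values of 87 occupy positions 4–5 → average rank (4+5)/2 = 4.5.
The 2 values of 88 occupy positions 6–7 → average rank (6+7)/2 = 6.5.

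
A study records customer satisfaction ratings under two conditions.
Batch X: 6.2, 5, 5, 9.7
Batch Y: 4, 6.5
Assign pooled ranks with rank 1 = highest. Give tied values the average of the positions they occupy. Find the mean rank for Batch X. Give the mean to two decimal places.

Sorted (descending): 9.7, 6.5, 6.2, 5, 5, 4
The 2 values of 5 occupy positions 4–5 → average rank (4+5)/2 = 4.5.
Batch X values → pooled ranks: 6.2→3, 5→4.5, 5→4.5, 9.7→1
Mean rank = (3 + 4.5 + 4.5 + 1) / 4 = 3.25

3.25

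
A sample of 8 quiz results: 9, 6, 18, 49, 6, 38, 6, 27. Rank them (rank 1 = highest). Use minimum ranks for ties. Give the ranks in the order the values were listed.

Sorted (descending): 49, 38, 27, 18, 9, 6, 6, 6
The 3 values of 6 occupy positions 6–8 → each gets rank 6.

5, 6, 4, 1, 6, 2, 6, 3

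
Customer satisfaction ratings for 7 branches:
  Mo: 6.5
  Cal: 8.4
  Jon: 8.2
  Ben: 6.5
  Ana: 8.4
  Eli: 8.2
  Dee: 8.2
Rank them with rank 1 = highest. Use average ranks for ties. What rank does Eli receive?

Sorted (descending): 8.4, 8.4, 8.2, 8.2, 8.2, 6.5, 6.5
The 2 values of 8.4 occupy positions 1–2 → average rank (1+2)/2 = 1.5.
The 3 values of 8.2 occupy positions 3–5 → average rank 4.
The 2 values of 6.5 occupy positions 6–7 → average rank (6+7)/2 = 6.5.
Eli has value 8.2 → rank 4.

4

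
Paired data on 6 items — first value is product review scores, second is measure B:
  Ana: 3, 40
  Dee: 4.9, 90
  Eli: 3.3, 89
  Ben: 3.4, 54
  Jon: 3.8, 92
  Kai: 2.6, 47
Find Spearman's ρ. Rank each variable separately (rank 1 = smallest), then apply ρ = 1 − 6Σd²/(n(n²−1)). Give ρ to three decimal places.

0.829

Ranks of variable 1: 2, 6, 3, 4, 5, 1
Ranks of variable 2: 1, 5, 4, 3, 6, 2
d = r₁ − r₂: 1, 1, -1, 1, -1, -1
d²: 1, 1, 1, 1, 1, 1; Σd² = 6
ρ = 1 − 6·6/(6·35) = 1 − 36/210 = 0.829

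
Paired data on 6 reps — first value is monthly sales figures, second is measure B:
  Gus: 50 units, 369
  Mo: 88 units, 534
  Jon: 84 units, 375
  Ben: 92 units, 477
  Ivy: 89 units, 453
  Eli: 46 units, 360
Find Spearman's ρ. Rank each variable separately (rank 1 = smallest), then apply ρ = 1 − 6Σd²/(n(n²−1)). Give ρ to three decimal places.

0.829

Ranks of variable 1: 2, 4, 3, 6, 5, 1
Ranks of variable 2: 2, 6, 3, 5, 4, 1
d = r₁ − r₂: 0, -2, 0, 1, 1, 0
d²: 0, 4, 0, 1, 1, 0; Σd² = 6
ρ = 1 − 6·6/(6·35) = 1 − 36/210 = 0.829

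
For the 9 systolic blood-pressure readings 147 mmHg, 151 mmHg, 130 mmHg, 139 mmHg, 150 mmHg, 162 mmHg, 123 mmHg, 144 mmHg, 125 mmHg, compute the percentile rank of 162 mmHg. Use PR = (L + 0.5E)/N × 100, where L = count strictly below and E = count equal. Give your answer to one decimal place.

94.4

N = 9.
Strictly below 162: 8. Equal to 162: 1.
PR = (8 + 0.5·1)/9 × 100 = 94.4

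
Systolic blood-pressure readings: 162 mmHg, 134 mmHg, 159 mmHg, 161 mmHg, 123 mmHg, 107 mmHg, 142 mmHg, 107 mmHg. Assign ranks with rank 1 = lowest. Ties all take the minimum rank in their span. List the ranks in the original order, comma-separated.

Sorted (ascending): 107, 107, 123, 134, 142, 159, 161, 162
The 2 values of 107 occupy positions 1–2 → each gets rank 1.

8, 4, 6, 7, 3, 1, 5, 1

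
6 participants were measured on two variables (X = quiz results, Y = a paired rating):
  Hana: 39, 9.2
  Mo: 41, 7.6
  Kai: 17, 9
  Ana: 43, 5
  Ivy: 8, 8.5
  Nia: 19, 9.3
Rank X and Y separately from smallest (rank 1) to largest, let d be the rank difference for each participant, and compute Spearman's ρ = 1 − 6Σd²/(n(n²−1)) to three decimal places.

-0.486

Ranks of variable 1: 4, 5, 2, 6, 1, 3
Ranks of variable 2: 5, 2, 4, 1, 3, 6
d = r₁ − r₂: -1, 3, -2, 5, -2, -3
d²: 1, 9, 4, 25, 4, 9; Σd² = 52
ρ = 1 − 6·52/(6·35) = 1 − 312/210 = -0.486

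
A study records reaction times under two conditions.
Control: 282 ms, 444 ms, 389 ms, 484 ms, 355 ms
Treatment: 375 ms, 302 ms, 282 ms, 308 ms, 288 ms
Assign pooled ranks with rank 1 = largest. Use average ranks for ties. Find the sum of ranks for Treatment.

Sorted (descending): 484, 444, 389, 375, 355, 308, 302, 288, 282, 282
The 2 values of 282 occupy positions 9–10 → average rank (9+10)/2 = 9.5.
Treatment values → pooled ranks: 375→4, 302→7, 282→9.5, 308→6, 288→8
Rank sum = 4 + 7 + 9.5 + 6 + 8 = 34.5

34.5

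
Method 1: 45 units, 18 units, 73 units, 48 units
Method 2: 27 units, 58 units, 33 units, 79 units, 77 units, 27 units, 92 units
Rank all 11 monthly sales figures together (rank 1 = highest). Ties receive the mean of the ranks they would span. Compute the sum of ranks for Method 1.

Sorted (descending): 92, 79, 77, 73, 58, 48, 45, 33, 27, 27, 18
The 2 values of 27 occupy positions 9–10 → average rank (9+10)/2 = 9.5.
Method 1 values → pooled ranks: 45→7, 18→11, 73→4, 48→6
Rank sum = 7 + 11 + 4 + 6 = 28

28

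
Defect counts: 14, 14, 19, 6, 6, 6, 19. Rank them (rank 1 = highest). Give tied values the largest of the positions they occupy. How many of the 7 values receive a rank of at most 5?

4

Sorted (descending): 19, 19, 14, 14, 6, 6, 6
The 2 values of 19 occupy positions 1–2 → each gets rank 2.
The 2 values of 14 occupy positions 3–4 → each gets rank 4.
The 3 values of 6 occupy positions 5–7 → each gets rank 7.
Ranks ≤ 5: {2, 2, 4, 4} → 4 values.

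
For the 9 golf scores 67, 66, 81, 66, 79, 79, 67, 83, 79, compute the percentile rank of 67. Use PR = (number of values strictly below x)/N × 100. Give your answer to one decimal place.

22.2

N = 9.
Strictly below 67: 2. Equal to 67: 2.
PR = 2/9 × 100 = 22.2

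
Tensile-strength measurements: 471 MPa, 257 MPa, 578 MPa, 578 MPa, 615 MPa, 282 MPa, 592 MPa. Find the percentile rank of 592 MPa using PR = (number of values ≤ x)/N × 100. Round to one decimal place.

85.7

N = 7.
Strictly below 592: 5. Equal to 592: 1.
PR = 6/7 × 100 = 85.7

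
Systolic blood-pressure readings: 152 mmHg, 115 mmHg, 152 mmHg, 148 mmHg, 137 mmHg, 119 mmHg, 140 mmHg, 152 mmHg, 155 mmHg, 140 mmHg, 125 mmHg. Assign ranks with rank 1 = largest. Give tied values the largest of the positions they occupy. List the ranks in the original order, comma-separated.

4, 11, 4, 5, 8, 10, 7, 4, 1, 7, 9

Sorted (descending): 155, 152, 152, 152, 148, 140, 140, 137, 125, 119, 115
The 3 values of 152 occupy positions 2–4 → each gets rank 4.
The 2 values of 140 occupy positions 6–7 → each gets rank 7.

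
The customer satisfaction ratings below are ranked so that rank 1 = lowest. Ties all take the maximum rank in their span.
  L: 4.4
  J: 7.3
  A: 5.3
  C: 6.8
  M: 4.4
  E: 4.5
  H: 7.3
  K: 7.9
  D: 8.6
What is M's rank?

Sorted (ascending): 4.4, 4.4, 4.5, 5.3, 6.8, 7.3, 7.3, 7.9, 8.6
The 2 values of 4.4 occupy positions 1–2 → each gets rank 2.
The 2 values of 7.3 occupy positions 6–7 → each gets rank 7.
M has value 4.4 → rank 2.

2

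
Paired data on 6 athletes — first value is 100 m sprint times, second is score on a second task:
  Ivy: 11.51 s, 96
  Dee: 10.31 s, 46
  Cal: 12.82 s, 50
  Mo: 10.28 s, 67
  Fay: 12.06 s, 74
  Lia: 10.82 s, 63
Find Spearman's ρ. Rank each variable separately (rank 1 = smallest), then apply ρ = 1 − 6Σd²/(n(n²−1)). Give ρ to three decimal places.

0.143

Ranks of variable 1: 4, 2, 6, 1, 5, 3
Ranks of variable 2: 6, 1, 2, 4, 5, 3
d = r₁ − r₂: -2, 1, 4, -3, 0, 0
d²: 4, 1, 16, 9, 0, 0; Σd² = 30
ρ = 1 − 6·30/(6·35) = 1 − 180/210 = 0.143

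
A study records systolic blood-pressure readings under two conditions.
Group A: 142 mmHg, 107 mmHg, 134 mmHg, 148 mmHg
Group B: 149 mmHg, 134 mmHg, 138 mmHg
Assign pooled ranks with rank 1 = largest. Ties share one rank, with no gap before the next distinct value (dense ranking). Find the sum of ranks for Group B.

10

Sorted (descending): 149, 148, 142, 138, 134, 134, 107
The 2 values of 134 share dense rank 5.
Remaining distinct values take the next consecutive integers.
Group B values → pooled ranks: 149→1, 134→5, 138→4
Rank sum = 1 + 5 + 4 = 10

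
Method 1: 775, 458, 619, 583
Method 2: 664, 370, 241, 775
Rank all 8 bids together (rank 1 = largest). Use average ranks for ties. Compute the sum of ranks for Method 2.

Sorted (descending): 775, 775, 664, 619, 583, 458, 370, 241
The 2 values of 775 occupy positions 1–2 → average rank (1+2)/2 = 1.5.
Method 2 values → pooled ranks: 664→3, 370→7, 241→8, 775→1.5
Rank sum = 3 + 7 + 8 + 1.5 = 19.5

19.5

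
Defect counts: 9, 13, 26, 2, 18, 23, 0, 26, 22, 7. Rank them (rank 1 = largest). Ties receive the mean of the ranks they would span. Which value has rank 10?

0

Sorted (descending): 26, 26, 23, 22, 18, 13, 9, 7, 2, 0
The 2 values of 26 occupy positions 1–2 → average rank (1+2)/2 = 1.5.
Rank 10 → value 0.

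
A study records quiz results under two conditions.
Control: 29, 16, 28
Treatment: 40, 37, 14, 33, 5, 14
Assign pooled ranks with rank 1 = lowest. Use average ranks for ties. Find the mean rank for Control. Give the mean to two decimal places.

Sorted (ascending): 5, 14, 14, 16, 28, 29, 33, 37, 40
The 2 values of 14 occupy positions 2–3 → average rank (2+3)/2 = 2.5.
Control values → pooled ranks: 29→6, 16→4, 28→5
Mean rank = (6 + 4 + 5) / 3 = 5.00

5.00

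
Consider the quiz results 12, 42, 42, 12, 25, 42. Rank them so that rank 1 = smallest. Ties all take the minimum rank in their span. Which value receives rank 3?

25

Sorted (ascending): 12, 12, 25, 42, 42, 42
The 2 values of 12 occupy positions 1–2 → each gets rank 1.
The 3 values of 42 occupy positions 4–6 → each gets rank 4.
Rank 3 → value 25.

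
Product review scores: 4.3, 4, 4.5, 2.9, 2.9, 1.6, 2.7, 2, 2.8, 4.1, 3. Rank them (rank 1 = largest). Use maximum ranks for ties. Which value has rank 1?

Sorted (descending): 4.5, 4.3, 4.1, 4, 3, 2.9, 2.9, 2.8, 2.7, 2, 1.6
The 2 values of 2.9 occupy positions 6–7 → each gets rank 7.
Rank 1 → value 4.5.

4.5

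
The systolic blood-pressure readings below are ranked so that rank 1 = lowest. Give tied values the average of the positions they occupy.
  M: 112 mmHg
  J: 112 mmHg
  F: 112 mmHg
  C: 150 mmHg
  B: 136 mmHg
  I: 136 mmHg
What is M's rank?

Sorted (ascending): 112, 112, 112, 136, 136, 150
The 3 values of 112 occupy positions 1–3 → average rank 2.
The 2 values of 136 occupy positions 4–5 → average rank (4+5)/2 = 4.5.
M has value 112 mmHg → rank 2.

2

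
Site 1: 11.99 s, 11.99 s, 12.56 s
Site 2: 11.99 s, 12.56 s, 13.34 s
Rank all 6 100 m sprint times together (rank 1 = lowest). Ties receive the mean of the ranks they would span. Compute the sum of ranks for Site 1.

8.5

Sorted (ascending): 11.99, 11.99, 11.99, 12.56, 12.56, 13.34
The 3 values of 11.99 occupy positions 1–3 → average rank 2.
The 2 values of 12.56 occupy positions 4–5 → average rank (4+5)/2 = 4.5.
Site 1 values → pooled ranks: 11.99→2, 11.99→2, 12.56→4.5
Rank sum = 2 + 2 + 4.5 = 8.5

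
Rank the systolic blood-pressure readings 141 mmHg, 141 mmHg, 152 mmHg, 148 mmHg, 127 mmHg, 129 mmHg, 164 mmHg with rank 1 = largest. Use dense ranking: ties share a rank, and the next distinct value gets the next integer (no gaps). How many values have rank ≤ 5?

Sorted (descending): 164, 152, 148, 141, 141, 129, 127
The 2 values of 141 share dense rank 4.
Remaining distinct values take the next consecutive integers.
Ranks ≤ 5: {1, 2, 3, 4, 4, 5} → 6 values.

6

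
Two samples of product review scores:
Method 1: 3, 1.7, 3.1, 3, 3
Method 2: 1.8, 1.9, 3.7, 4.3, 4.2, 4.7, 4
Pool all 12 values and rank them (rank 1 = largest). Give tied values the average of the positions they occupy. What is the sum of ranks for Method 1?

42

Sorted (descending): 4.7, 4.3, 4.2, 4, 3.7, 3.1, 3, 3, 3, 1.9, 1.8, 1.7
The 3 values of 3 occupy positions 7–9 → average rank 8.
Method 1 values → pooled ranks: 3→8, 1.7→12, 3.1→6, 3→8, 3→8
Rank sum = 8 + 12 + 6 + 8 + 8 = 42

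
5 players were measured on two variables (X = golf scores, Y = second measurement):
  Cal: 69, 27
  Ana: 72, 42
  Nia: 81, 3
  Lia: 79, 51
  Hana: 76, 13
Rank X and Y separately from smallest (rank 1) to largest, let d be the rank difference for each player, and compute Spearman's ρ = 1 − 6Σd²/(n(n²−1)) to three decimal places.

-0.300

Ranks of variable 1: 1, 2, 5, 4, 3
Ranks of variable 2: 3, 4, 1, 5, 2
d = r₁ − r₂: -2, -2, 4, -1, 1
d²: 4, 4, 16, 1, 1; Σd² = 26
ρ = 1 − 6·26/(5·24) = 1 − 156/120 = -0.300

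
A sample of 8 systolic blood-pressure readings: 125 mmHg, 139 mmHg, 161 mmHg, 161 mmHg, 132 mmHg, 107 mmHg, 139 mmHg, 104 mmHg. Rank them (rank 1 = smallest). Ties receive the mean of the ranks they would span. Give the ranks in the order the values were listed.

3, 5.5, 7.5, 7.5, 4, 2, 5.5, 1

Sorted (ascending): 104, 107, 125, 132, 139, 139, 161, 161
The 2 values of 139 occupy positions 5–6 → average rank (5+6)/2 = 5.5.
The 2 values of 161 occupy positions 7–8 → average rank (7+8)/2 = 7.5.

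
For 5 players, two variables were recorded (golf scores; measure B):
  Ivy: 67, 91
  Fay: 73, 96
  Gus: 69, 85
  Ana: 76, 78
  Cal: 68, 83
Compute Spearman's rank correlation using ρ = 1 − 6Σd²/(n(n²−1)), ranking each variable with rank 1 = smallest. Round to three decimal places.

Ranks of variable 1: 1, 4, 3, 5, 2
Ranks of variable 2: 4, 5, 3, 1, 2
d = r₁ − r₂: -3, -1, 0, 4, 0
d²: 9, 1, 0, 16, 0; Σd² = 26
ρ = 1 − 6·26/(5·24) = 1 − 156/120 = -0.300

-0.300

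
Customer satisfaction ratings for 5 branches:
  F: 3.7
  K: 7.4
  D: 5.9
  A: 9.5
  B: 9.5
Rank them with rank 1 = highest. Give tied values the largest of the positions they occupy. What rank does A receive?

Sorted (descending): 9.5, 9.5, 7.4, 5.9, 3.7
The 2 values of 9.5 occupy positions 1–2 → each gets rank 2.
A has value 9.5 → rank 2.

2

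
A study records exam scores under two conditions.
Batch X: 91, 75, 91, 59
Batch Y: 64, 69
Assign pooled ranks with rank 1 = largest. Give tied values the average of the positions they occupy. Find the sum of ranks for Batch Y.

Sorted (descending): 91, 91, 75, 69, 64, 59
The 2 values of 91 occupy positions 1–2 → average rank (1+2)/2 = 1.5.
Batch Y values → pooled ranks: 64→5, 69→4
Rank sum = 5 + 4 = 9

9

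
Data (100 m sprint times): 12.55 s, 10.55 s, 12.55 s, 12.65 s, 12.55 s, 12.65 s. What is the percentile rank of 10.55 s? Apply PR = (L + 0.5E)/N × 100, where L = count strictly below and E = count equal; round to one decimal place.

8.3

N = 6.
Strictly below 10.55: 0. Equal to 10.55: 1.
PR = (0 + 0.5·1)/6 × 100 = 8.3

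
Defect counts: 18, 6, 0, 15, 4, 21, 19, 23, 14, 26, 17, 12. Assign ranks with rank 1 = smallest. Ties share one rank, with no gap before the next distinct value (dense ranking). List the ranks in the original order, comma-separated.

Sorted (ascending): 0, 4, 6, 12, 14, 15, 17, 18, 19, 21, 23, 26
No ties — each value takes its position as its rank.

8, 3, 1, 6, 2, 10, 9, 11, 5, 12, 7, 4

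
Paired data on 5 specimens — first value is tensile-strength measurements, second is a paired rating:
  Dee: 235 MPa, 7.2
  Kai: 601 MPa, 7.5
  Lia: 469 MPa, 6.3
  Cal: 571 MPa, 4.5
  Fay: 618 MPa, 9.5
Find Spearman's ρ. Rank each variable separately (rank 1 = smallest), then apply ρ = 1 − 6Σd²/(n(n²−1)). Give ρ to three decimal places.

0.600

Ranks of variable 1: 1, 4, 2, 3, 5
Ranks of variable 2: 3, 4, 2, 1, 5
d = r₁ − r₂: -2, 0, 0, 2, 0
d²: 4, 0, 0, 4, 0; Σd² = 8
ρ = 1 − 6·8/(5·24) = 1 − 48/120 = 0.600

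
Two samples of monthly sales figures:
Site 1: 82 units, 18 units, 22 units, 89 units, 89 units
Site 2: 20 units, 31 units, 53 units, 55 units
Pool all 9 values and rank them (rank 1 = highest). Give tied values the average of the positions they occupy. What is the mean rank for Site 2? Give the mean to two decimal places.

Sorted (descending): 89, 89, 82, 55, 53, 31, 22, 20, 18
The 2 values of 89 occupy positions 1–2 → average rank (1+2)/2 = 1.5.
Site 2 values → pooled ranks: 20→8, 31→6, 53→5, 55→4
Mean rank = (8 + 6 + 5 + 4) / 4 = 5.75

5.75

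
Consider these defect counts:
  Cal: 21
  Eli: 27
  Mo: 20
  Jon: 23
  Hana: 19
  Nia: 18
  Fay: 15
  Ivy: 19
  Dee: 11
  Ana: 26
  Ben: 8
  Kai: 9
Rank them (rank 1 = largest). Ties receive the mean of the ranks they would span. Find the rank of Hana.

6.5

Sorted (descending): 27, 26, 23, 21, 20, 19, 19, 18, 15, 11, 9, 8
The 2 values of 19 occupy positions 6–7 → average rank (6+7)/2 = 6.5.
Hana has value 19 → rank 6.5.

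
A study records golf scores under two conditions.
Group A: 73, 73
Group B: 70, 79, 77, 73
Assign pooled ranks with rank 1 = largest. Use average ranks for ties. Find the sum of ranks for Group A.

Sorted (descending): 79, 77, 73, 73, 73, 70
The 3 values of 73 occupy positions 3–5 → average rank 4.
Group A values → pooled ranks: 73→4, 73→4
Rank sum = 4 + 4 = 8

8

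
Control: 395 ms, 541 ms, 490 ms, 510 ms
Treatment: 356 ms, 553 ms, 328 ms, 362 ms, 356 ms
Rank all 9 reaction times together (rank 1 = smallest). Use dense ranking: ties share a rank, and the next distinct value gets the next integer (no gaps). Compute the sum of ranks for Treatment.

16

Sorted (ascending): 328, 356, 356, 362, 395, 490, 510, 541, 553
The 2 values of 356 share dense rank 2.
Remaining distinct values take the next consecutive integers.
Treatment values → pooled ranks: 356→2, 553→8, 328→1, 362→3, 356→2
Rank sum = 2 + 8 + 1 + 3 + 2 = 16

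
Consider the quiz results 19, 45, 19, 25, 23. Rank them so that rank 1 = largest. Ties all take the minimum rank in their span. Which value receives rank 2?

25

Sorted (descending): 45, 25, 23, 19, 19
The 2 values of 19 occupy positions 4–5 → each gets rank 4.
Rank 2 → value 25.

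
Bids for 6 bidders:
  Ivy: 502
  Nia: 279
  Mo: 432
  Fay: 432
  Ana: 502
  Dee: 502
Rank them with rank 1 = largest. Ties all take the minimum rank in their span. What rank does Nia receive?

Sorted (descending): 502, 502, 502, 432, 432, 279
The 3 values of 502 occupy positions 1–3 → each gets rank 1.
The 2 values of 432 occupy positions 4–5 → each gets rank 4.
Nia has value 279 → rank 6.

6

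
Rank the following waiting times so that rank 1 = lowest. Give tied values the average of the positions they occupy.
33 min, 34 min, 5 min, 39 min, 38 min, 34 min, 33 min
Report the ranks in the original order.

Sorted (ascending): 5, 33, 33, 34, 34, 38, 39
The 2 values of 33 occupy positions 2–3 → average rank (2+3)/2 = 2.5.
The 2 values of 34 occupy positions 4–5 → average rank (4+5)/2 = 4.5.

2.5, 4.5, 1, 7, 6, 4.5, 2.5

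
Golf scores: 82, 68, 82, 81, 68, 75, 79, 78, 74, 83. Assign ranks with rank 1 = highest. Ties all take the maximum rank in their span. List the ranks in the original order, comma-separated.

3, 10, 3, 4, 10, 7, 5, 6, 8, 1

Sorted (descending): 83, 82, 82, 81, 79, 78, 75, 74, 68, 68
The 2 values of 82 occupy positions 2–3 → each gets rank 3.
The 2 values of 68 occupy positions 9–10 → each gets rank 10.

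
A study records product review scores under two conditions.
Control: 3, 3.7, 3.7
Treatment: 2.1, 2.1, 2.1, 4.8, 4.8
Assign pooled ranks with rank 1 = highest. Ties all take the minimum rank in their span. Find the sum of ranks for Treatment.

20

Sorted (descending): 4.8, 4.8, 3.7, 3.7, 3, 2.1, 2.1, 2.1
The 2 values of 4.8 occupy positions 1–2 → each gets rank 1.
The 2 values of 3.7 occupy positions 3–4 → each gets rank 3.
The 3 values of 2.1 occupy positions 6–8 → each gets rank 6.
Treatment values → pooled ranks: 2.1→6, 2.1→6, 2.1→6, 4.8→1, 4.8→1
Rank sum = 6 + 6 + 6 + 1 + 1 = 20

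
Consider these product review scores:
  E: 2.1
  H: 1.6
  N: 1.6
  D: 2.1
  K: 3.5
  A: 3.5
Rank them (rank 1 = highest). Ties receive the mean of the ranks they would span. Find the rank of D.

3.5

Sorted (descending): 3.5, 3.5, 2.1, 2.1, 1.6, 1.6
The 2 values of 3.5 occupy positions 1–2 → average rank (1+2)/2 = 1.5.
The 2 values of 2.1 occupy positions 3–4 → average rank (3+4)/2 = 3.5.
The 2 values of 1.6 occupy positions 5–6 → average rank (5+6)/2 = 5.5.
D has value 2.1 → rank 3.5.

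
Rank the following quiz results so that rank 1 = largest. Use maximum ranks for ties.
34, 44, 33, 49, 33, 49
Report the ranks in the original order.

Sorted (descending): 49, 49, 44, 34, 33, 33
The 2 values of 49 occupy positions 1–2 → each gets rank 2.
The 2 values of 33 occupy positions 5–6 → each gets rank 6.

4, 3, 6, 2, 6, 2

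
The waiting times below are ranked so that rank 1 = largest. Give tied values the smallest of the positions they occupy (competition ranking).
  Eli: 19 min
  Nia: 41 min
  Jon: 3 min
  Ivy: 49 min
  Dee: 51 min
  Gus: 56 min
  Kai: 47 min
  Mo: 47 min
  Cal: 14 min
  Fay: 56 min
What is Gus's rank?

Sorted (descending): 56, 56, 51, 49, 47, 47, 41, 19, 14, 3
The 2 values of 56 occupy positions 1–2 → each gets rank 1.
The 2 values of 47 occupy positions 5–6 → each gets rank 5.
Gus has value 56 min → rank 1.

1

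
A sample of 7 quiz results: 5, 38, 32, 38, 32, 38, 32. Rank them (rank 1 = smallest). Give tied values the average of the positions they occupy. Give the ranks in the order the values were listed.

Sorted (ascending): 5, 32, 32, 32, 38, 38, 38
The 3 values of 32 occupy positions 2–4 → average rank 3.
The 3 values of 38 occupy positions 5–7 → average rank 6.

1, 6, 3, 6, 3, 6, 3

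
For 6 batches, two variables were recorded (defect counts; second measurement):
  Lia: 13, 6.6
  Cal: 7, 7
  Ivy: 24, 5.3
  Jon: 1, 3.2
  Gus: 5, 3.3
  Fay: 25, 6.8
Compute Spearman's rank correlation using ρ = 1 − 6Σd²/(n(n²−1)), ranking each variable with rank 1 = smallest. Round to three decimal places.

Ranks of variable 1: 4, 3, 5, 1, 2, 6
Ranks of variable 2: 4, 6, 3, 1, 2, 5
d = r₁ − r₂: 0, -3, 2, 0, 0, 1
d²: 0, 9, 4, 0, 0, 1; Σd² = 14
ρ = 1 − 6·14/(6·35) = 1 − 84/210 = 0.600

0.600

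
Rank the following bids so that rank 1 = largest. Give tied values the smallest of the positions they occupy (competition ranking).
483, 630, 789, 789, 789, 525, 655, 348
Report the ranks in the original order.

Sorted (descending): 789, 789, 789, 655, 630, 525, 483, 348
The 3 values of 789 occupy positions 1–3 → each gets rank 1.

7, 5, 1, 1, 1, 6, 4, 8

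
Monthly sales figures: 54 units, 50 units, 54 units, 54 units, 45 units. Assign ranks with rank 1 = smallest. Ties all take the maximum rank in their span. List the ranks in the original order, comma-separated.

Sorted (ascending): 45, 50, 54, 54, 54
The 3 values of 54 occupy positions 3–5 → each gets rank 5.

5, 2, 5, 5, 1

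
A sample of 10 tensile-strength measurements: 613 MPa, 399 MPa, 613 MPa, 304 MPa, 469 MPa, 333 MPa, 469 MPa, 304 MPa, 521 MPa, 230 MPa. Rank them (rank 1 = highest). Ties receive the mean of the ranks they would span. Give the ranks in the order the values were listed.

1.5, 6, 1.5, 8.5, 4.5, 7, 4.5, 8.5, 3, 10

Sorted (descending): 613, 613, 521, 469, 469, 399, 333, 304, 304, 230
The 2 values of 613 occupy positions 1–2 → average rank (1+2)/2 = 1.5.
The 2 values of 469 occupy positions 4–5 → average rank (4+5)/2 = 4.5.
The 2 values of 304 occupy positions 8–9 → average rank (8+9)/2 = 8.5.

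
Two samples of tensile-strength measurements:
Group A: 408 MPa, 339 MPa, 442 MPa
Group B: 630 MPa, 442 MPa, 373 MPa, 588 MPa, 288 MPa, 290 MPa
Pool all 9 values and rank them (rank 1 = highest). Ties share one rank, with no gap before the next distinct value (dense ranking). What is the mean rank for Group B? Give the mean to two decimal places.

4.33

Sorted (descending): 630, 588, 442, 442, 408, 373, 339, 290, 288
The 2 values of 442 share dense rank 3.
Remaining distinct values take the next consecutive integers.
Group B values → pooled ranks: 630→1, 442→3, 373→5, 588→2, 288→8, 290→7
Mean rank = (1 + 3 + 5 + 2 + 8 + 7) / 6 = 4.33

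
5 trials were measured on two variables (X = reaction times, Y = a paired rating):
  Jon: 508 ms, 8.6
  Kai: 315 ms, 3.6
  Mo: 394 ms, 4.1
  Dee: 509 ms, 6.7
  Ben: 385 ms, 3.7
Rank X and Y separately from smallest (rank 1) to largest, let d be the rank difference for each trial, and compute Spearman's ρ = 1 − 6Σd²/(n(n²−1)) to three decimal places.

0.900

Ranks of variable 1: 4, 1, 3, 5, 2
Ranks of variable 2: 5, 1, 3, 4, 2
d = r₁ − r₂: -1, 0, 0, 1, 0
d²: 1, 0, 0, 1, 0; Σd² = 2
ρ = 1 − 6·2/(5·24) = 1 − 12/120 = 0.900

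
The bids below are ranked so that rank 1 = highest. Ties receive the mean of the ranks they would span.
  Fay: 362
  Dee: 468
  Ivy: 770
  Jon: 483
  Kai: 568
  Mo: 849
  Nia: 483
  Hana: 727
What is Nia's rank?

5.5

Sorted (descending): 849, 770, 727, 568, 483, 483, 468, 362
The 2 values of 483 occupy positions 5–6 → average rank (5+6)/2 = 5.5.
Nia has value 483 → rank 5.5.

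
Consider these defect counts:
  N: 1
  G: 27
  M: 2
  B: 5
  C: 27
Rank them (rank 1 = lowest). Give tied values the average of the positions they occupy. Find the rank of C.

Sorted (ascending): 1, 2, 5, 27, 27
The 2 values of 27 occupy positions 4–5 → average rank (4+5)/2 = 4.5.
C has value 27 → rank 4.5.

4.5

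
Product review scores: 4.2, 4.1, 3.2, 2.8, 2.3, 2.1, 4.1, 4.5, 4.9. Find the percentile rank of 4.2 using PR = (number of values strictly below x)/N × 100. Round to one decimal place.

66.7

N = 9.
Strictly below 4.2: 6. Equal to 4.2: 1.
PR = 6/9 × 100 = 66.7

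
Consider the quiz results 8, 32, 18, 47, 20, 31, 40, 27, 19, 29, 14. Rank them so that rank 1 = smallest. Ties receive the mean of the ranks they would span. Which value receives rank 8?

31

Sorted (ascending): 8, 14, 18, 19, 20, 27, 29, 31, 32, 40, 47
No ties — each value takes its position as its rank.
Rank 8 → value 31.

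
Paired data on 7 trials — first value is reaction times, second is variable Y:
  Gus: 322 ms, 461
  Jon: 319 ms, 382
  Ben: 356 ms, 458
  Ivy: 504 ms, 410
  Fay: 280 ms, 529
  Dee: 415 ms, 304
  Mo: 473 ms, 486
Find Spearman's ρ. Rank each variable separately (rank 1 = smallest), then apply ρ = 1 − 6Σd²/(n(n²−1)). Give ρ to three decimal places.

-0.286

Ranks of variable 1: 3, 2, 4, 7, 1, 5, 6
Ranks of variable 2: 5, 2, 4, 3, 7, 1, 6
d = r₁ − r₂: -2, 0, 0, 4, -6, 4, 0
d²: 4, 0, 0, 16, 36, 16, 0; Σd² = 72
ρ = 1 − 6·72/(7·48) = 1 − 432/336 = -0.286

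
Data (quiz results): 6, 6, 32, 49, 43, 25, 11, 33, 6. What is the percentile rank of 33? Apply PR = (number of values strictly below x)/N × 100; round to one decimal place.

66.7

N = 9.
Strictly below 33: 6. Equal to 33: 1.
PR = 6/9 × 100 = 66.7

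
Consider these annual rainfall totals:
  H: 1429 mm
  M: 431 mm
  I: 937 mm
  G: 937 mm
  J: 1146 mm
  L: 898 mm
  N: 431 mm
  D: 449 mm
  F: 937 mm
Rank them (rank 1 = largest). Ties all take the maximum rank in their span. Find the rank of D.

Sorted (descending): 1429, 1146, 937, 937, 937, 898, 449, 431, 431
The 3 values of 937 occupy positions 3–5 → each gets rank 5.
The 2 values of 431 occupy positions 8–9 → each gets rank 9.
D has value 449 mm → rank 7.

7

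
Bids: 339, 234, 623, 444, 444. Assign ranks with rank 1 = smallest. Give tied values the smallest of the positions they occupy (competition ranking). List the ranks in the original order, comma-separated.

2, 1, 5, 3, 3

Sorted (ascending): 234, 339, 444, 444, 623
The 2 values of 444 occupy positions 3–4 → each gets rank 3.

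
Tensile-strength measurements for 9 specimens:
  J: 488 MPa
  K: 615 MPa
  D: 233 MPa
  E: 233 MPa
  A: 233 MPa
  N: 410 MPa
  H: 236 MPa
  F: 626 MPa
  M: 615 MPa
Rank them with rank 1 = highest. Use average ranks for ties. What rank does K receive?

2.5

Sorted (descending): 626, 615, 615, 488, 410, 236, 233, 233, 233
The 2 values of 615 occupy positions 2–3 → average rank (2+3)/2 = 2.5.
The 3 values of 233 occupy positions 7–9 → average rank 8.
K has value 615 MPa → rank 2.5.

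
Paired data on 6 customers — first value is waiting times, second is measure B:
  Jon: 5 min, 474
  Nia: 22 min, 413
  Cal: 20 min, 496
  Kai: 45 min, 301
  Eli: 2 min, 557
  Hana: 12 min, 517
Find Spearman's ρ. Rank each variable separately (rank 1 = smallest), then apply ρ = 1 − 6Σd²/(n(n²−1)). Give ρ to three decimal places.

-0.829

Ranks of variable 1: 2, 5, 4, 6, 1, 3
Ranks of variable 2: 3, 2, 4, 1, 6, 5
d = r₁ − r₂: -1, 3, 0, 5, -5, -2
d²: 1, 9, 0, 25, 25, 4; Σd² = 64
ρ = 1 − 6·64/(6·35) = 1 − 384/210 = -0.829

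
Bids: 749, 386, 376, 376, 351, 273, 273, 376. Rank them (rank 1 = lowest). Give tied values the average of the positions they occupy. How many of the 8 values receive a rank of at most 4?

Sorted (ascending): 273, 273, 351, 376, 376, 376, 386, 749
The 2 values of 273 occupy positions 1–2 → average rank (1+2)/2 = 1.5.
The 3 values of 376 occupy positions 4–6 → average rank 5.
Ranks ≤ 4: {1.5, 1.5, 3} → 3 values.

3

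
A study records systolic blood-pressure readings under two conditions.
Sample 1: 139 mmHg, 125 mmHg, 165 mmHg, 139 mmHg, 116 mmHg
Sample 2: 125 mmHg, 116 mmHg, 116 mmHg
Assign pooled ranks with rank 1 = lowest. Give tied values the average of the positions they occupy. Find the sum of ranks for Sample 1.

Sorted (ascending): 116, 116, 116, 125, 125, 139, 139, 165
The 3 values of 116 occupy positions 1–3 → average rank 2.
The 2 values of 125 occupy positions 4–5 → average rank (4+5)/2 = 4.5.
The 2 values of 139 occupy positions 6–7 → average rank (6+7)/2 = 6.5.
Sample 1 values → pooled ranks: 139→6.5, 125→4.5, 165→8, 139→6.5, 116→2
Rank sum = 6.5 + 4.5 + 8 + 6.5 + 2 = 27.5

27.5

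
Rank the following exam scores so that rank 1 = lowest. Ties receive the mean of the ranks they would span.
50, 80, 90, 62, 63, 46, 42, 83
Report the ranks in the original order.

3, 6, 8, 4, 5, 2, 1, 7

Sorted (ascending): 42, 46, 50, 62, 63, 80, 83, 90
No ties — each value takes its position as its rank.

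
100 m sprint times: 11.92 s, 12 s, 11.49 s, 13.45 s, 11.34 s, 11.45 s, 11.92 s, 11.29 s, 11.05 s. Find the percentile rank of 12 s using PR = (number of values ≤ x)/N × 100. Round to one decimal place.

N = 9.
Strictly below 12: 7. Equal to 12: 1.
PR = 8/9 × 100 = 88.9

88.9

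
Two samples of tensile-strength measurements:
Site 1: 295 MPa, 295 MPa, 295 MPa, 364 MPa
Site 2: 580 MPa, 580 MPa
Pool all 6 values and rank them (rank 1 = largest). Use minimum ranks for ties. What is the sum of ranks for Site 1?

Sorted (descending): 580, 580, 364, 295, 295, 295
The 2 values of 580 occupy positions 1–2 → each gets rank 1.
The 3 values of 295 occupy positions 4–6 → each gets rank 4.
Site 1 values → pooled ranks: 295→4, 295→4, 295→4, 364→3
Rank sum = 4 + 4 + 4 + 3 = 15

15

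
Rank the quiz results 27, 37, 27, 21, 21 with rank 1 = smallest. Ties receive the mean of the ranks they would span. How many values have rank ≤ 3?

Sorted (ascending): 21, 21, 27, 27, 37
The 2 values of 21 occupy positions 1–2 → average rank (1+2)/2 = 1.5.
The 2 values of 27 occupy positions 3–4 → average rank (3+4)/2 = 3.5.
Ranks ≤ 3: {1.5, 1.5} → 2 values.

2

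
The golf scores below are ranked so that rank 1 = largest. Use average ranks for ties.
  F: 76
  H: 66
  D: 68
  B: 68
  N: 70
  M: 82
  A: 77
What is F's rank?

Sorted (descending): 82, 77, 76, 70, 68, 68, 66
The 2 values of 68 occupy positions 5–6 → average rank (5+6)/2 = 5.5.
F has value 76 → rank 3.

3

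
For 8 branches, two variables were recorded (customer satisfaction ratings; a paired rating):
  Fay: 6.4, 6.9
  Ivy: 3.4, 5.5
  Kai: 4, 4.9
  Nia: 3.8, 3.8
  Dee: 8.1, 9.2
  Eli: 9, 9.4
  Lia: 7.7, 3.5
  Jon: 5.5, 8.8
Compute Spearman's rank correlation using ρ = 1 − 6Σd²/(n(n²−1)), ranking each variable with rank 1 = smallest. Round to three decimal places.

0.548

Ranks of variable 1: 5, 1, 3, 2, 7, 8, 6, 4
Ranks of variable 2: 5, 4, 3, 2, 7, 8, 1, 6
d = r₁ − r₂: 0, -3, 0, 0, 0, 0, 5, -2
d²: 0, 9, 0, 0, 0, 0, 25, 4; Σd² = 38
ρ = 1 − 6·38/(8·63) = 1 − 228/504 = 0.548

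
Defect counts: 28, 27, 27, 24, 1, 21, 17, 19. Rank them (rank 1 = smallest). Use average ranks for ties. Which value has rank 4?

Sorted (ascending): 1, 17, 19, 21, 24, 27, 27, 28
The 2 values of 27 occupy positions 6–7 → average rank (6+7)/2 = 6.5.
Rank 4 → value 21.

21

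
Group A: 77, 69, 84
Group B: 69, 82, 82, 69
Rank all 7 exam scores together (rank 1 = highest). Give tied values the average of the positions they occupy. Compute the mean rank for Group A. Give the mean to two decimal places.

Sorted (descending): 84, 82, 82, 77, 69, 69, 69
The 2 values of 82 occupy positions 2–3 → average rank (2+3)/2 = 2.5.
The 3 values of 69 occupy positions 5–7 → average rank 6.
Group A values → pooled ranks: 77→4, 69→6, 84→1
Mean rank = (4 + 6 + 1) / 3 = 3.67

3.67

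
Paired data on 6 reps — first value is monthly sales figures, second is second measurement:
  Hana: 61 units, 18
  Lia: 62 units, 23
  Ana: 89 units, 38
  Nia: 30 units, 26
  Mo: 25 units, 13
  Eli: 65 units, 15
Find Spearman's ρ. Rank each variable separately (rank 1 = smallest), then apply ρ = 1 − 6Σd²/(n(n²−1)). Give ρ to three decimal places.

Ranks of variable 1: 3, 4, 6, 2, 1, 5
Ranks of variable 2: 3, 4, 6, 5, 1, 2
d = r₁ − r₂: 0, 0, 0, -3, 0, 3
d²: 0, 0, 0, 9, 0, 9; Σd² = 18
ρ = 1 − 6·18/(6·35) = 1 − 108/210 = 0.486

0.486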